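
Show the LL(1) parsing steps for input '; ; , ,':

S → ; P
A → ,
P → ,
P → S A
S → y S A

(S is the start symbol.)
LL(1) parsing maintains a stack (initially the start symbol over $) and the input. At each step: if the stack top is a terminal, match it against the current input token; if it is a non-terminal N, replace it with the RHS of M[N, lookahead] (the unique production whose predict set contains the lookahead).

Stack is shown with the top on the left.

Stack    Input      Action
--------------------------
S $      ; ; , , $  output S → ; P
; P $    ; ; , , $  match ';'
P $      ; , , $    output P → S A
S A $    ; , , $    output S → ; P
; P A $  ; , , $    match ';'
P A $    , , $      output P → ,
, A $    , , $      match ','
A $      , $        output A → ,
, $      , $        match ','
$        $          accept

The string is accepted.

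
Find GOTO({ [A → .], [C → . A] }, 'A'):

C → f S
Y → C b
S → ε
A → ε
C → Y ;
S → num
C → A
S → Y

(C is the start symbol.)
{ [C → A .] }

GOTO(I, 'A') = CLOSURE({ [A → αX.β] : [A → α.Xβ] ∈ I, X = 'A' })

Items with dot before 'A', with the dot advanced:
  [C → . A] → [C → A .]
Closure adds nothing (no advanced item has the dot before a non-terminal).

GOTO = { [C → A .] }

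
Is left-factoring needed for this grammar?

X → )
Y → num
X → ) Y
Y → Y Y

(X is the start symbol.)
Yes, X has productions with common prefix ')'

Left-factoring is needed when two productions for the same non-terminal
share a common prefix on the right-hand side.

Productions for X:
  X → )
  X → ) Y
Productions for Y:
  Y → num
  Y → Y Y

Found common prefix ')' in productions for X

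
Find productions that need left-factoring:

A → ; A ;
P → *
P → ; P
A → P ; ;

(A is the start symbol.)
Left-factoring is needed when two productions for the same non-terminal
share a common prefix on the right-hand side.

Productions for A:
  A → ; A ;
  A → P ; ;
Productions for P:
  P → *
  P → ; P

No common prefixes found.

Answer: No, left-factoring is not needed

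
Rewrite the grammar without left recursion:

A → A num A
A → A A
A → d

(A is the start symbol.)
A → d A'
A' → num A A'
A' → A A'
A' → ε

A is directly left-recursive. The standard transformation for
  A → A α₁ | ... | A α_m | β₁ | ... | β_n
is
  A  → β₁ A' | ... | β_n A'
  A' → α₁ A' | ... | α_m A' | ε

A → d becomes A → d A'
A → A num A becomes A' → num A A'
A → A A becomes A' → A A'
Add A' → ε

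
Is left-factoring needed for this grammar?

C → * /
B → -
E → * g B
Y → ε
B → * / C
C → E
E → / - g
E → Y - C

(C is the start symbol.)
No, left-factoring is not needed

Left-factoring is needed when two productions for the same non-terminal
share a common prefix on the right-hand side.

Productions for C:
  C → * /
  C → E
Productions for B:
  B → -
  B → * / C
Productions for E:
  E → * g B
  E → / - g
  E → Y - C

No common prefixes found.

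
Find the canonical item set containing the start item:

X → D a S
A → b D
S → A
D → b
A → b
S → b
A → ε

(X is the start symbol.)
{ [D → . b], [X → . D a S], [X' → . X] }

First, augment the grammar with X' → X
I₀ = CLOSURE({ [X' → . X] }):
  [X' → . X] has the dot before X: add [X → . D a S]
  [X → . D a S] has the dot before D: add [D → . b]
No further items can be added.

I₀ = { [D → . b], [X → . D a S], [X' → . X] }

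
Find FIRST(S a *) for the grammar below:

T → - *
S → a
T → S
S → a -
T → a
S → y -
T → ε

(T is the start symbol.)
{ 'a', 'y' }

FIRST sets of the non-terminals involved (from the grammar, by fixed-point iteration):
  FIRST(S) = { 'a', 'y' }

To compute FIRST(S a *), process the symbols left to right:
Symbol S is a non-terminal. Add FIRST(S) \ {ε} = { 'a', 'y' }
S is not nullable (ε ∉ FIRST(S)), so stop here.
FIRST(S a *) = { 'a', 'y' }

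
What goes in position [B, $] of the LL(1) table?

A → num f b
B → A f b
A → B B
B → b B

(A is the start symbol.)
Empty (error entry)

To find M[B, $], we find productions for B where $ is in the predict set (PREDICT(N → α) = (FIRST(α) \ {ε}) ∪ (FOLLOW(N) if α ⇒* ε)).

Relevant sets:
  FIRST(A) = { 'b', 'num' }

B → A f b: PREDICT = { 'b', 'num' }
B → b B: PREDICT = { 'b' }

M[B, $] is empty (no production applies)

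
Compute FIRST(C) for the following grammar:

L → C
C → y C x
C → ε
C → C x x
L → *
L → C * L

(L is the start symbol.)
{ 'x', 'y', ε }

From C → y C x:
  - y is a terminal: add 'y' and stop
From C → ε:
  - ε-production, so ε ∈ FIRST(C)
From C → C x x:
  - C is the symbol being defined: contributes nothing new
    C is nullable, so continue to the next symbol
  - x is a terminal: add 'x' and stop

Collecting: FIRST(C) = { 'x', 'y', ε }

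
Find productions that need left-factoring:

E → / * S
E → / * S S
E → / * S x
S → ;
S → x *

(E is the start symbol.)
Left-factoring is needed when two productions for the same non-terminal
share a common prefix on the right-hand side.

Productions for E:
  E → / * S
  E → / * S S
  E → / * S x
Productions for S:
  S → ;
  S → x *

Found common prefix '/ * S' in productions for E

Answer: Yes, E has productions with common prefix '/ * S'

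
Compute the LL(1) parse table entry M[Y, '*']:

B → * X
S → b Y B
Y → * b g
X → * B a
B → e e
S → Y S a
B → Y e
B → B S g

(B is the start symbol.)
To find M[Y, '*'], we find productions for Y where '*' is in the predict set (PREDICT(N → α) = (FIRST(α) \ {ε}) ∪ (FOLLOW(N) if α ⇒* ε)).

Y → * b g: PREDICT = { '*' }
  '*' is in predict set, so this production goes in M[Y, '*']

M[Y, '*'] = Y → * b g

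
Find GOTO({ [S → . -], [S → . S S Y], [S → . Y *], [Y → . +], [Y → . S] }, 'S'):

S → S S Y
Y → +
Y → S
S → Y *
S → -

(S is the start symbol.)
{ [S → . -], [S → . S S Y], [S → . Y *], [S → S . S Y], [Y → . +], [Y → . S], [Y → S .] }

GOTO(I, 'S') = CLOSURE({ [A → αX.β] : [A → α.Xβ] ∈ I, X = 'S' })

Items with dot before 'S', with the dot advanced:
  [S → . S S Y] → [S → S . S Y]
  [Y → . S] → [Y → S .]
Closure of the advanced items:
  [S → S . S Y] has the dot before S: add [S → . S S Y], [S → . Y *], [S → . -]
  [S → . Y *] has the dot before Y: add [Y → . +], [Y → . S]

GOTO = { [S → . -], [S → . S S Y], [S → . Y *], [S → S . S Y], [Y → . +], [Y → . S], [Y → S .] }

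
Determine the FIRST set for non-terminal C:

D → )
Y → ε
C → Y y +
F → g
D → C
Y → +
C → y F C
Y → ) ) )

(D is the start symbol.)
{ ')', '+', 'y' }

FIRST sets of the other non-terminals involved (by the same procedure, iterated to a fixed point):
  FIRST(Y) = { ')', '+', ε }

From C → Y y +:
  - Y is a non-terminal: add FIRST(Y) \ {ε} = { ')', '+' }
    Y is nullable, so continue to the next symbol
  - y is a terminal: add 'y' and stop
From C → y F C:
  - y is a terminal: add 'y' and stop

Collecting: FIRST(C) = { ')', '+', 'y' }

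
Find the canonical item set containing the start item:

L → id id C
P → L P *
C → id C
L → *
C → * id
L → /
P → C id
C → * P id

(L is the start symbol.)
{ [L → . *], [L → . /], [L → . id id C], [L' → . L] }

First, augment the grammar with L' → L
I₀ = CLOSURE({ [L' → . L] }):
  [L' → . L] has the dot before L: add [L → . id id C], [L → . *], [L → . /]
No further items can be added.

I₀ = { [L → . *], [L → . /], [L → . id id C], [L' → . L] }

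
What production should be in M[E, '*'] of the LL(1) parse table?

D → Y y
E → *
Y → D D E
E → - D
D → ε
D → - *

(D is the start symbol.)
E → *

To find M[E, '*'], we find productions for E where '*' is in the predict set (PREDICT(N → α) = (FIRST(α) \ {ε}) ∪ (FOLLOW(N) if α ⇒* ε)).

E → *: PREDICT = { '*' }
  '*' is in predict set, so this production goes in M[E, '*']
E → - D: PREDICT = { '-' }

M[E, '*'] = E → *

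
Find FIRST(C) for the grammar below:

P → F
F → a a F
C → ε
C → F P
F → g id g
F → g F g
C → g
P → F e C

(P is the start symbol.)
FIRST sets of the other non-terminals involved (by the same procedure, iterated to a fixed point):
  FIRST(F) = { 'a', 'g' }

From C → ε:
  - ε-production, so ε ∈ FIRST(C)
From C → F P:
  - F is a non-terminal: add FIRST(F) \ {ε} = { 'a', 'g' }
    F is not nullable, so stop
From C → g:
  - g is a terminal: add 'g' and stop

Collecting: FIRST(C) = { 'a', 'g', ε }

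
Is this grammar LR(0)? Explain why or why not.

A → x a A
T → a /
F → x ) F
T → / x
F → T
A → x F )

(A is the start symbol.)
Yes, the grammar is LR(0)

A grammar is LR(0) if no state in the canonical LR(0) collection has:
  - both a shift item (dot before a terminal) and a complete item (shift-reduce conflict), or
  - two or more complete items (reduce-reduce conflict; the accept item [A' → A .] counts as a complete item here).

Augment with A' → A and build the canonical LR(0) collection (I0 = CLOSURE({[A' → . A]}), then GOTO on every symbol after a dot until no new states appear). It has 15 states:
  I0: { [A → . x F )], [A → . x a A], [A' → . A] }  — shift
  I1: { [A' → A .] }  — accept
  I2: { [A → x . F )], [A → x . a A], [F → . T], [F → . x ) F], [T → . / x], [T → . a /] }  — shift
  I3: { [T → / . x] }  — shift
  I4: { [A → x F . )] }  — shift
  I5: { [F → T .] }  — reduce
  I6: { [A → . x F )], [A → . x a A], [A → x a . A], [T → a . /] }  — shift
  I7: { [F → x . ) F] }  — shift
  I8: { [F → . T], [F → . x ) F], [F → x ) . F], [T → . / x], [T → . a /] }  — shift
  I9: { [F → x ) F .] }  — reduce
  I10: { [T → a . /] }  — shift
  I11: { [T → a / .] }  — reduce
  I12: { [A → x a A .] }  — reduce
  I13: { [A → x F ) .] }  — reduce
  I14: { [T → / x .] }  — reduce

Every state is either a pure shift/goto state or contains exactly one complete item and nothing to shift — no conflicts. The grammar is LR(0).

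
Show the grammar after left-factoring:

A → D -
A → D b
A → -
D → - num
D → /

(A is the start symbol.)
Left-factoring transforms A → αβ₁ | αβ₂ into A → αA' and A' → β₁ | β₂
(α is the longest common prefix among the alternatives). Repeat until
no nonterminal has two alternatives with a common prefix.

Round 1: A has alternatives sharing prefix 'D'. Introduce A': A → D A'
  Add: A' → -
  Add: A' → b

No remaining common prefixes — done.

Resulting grammar:
A → D A'
A' → -
A' → b
A → -
D → - num
D → /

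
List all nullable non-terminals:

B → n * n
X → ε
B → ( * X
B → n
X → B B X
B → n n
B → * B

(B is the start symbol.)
ε-productions: X → ε
So X is immediately nullable.
No further non-terminal can be added: every production for the remaining non-terminals contains a terminal or a non-nullable non-terminal.
Nullable = { 'X' }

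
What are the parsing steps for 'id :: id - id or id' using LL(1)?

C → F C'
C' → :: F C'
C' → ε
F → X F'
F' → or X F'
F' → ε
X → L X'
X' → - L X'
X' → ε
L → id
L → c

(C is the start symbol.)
LL(1) parsing maintains a stack (initially the start symbol over $) and the input. At each step: if the stack top is a terminal, match it against the current input token; if it is a non-terminal N, replace it with the RHS of M[N, lookahead] (the unique production whose predict set contains the lookahead).

Stack is shown with the top on the left.

Stack           Input                  Action
---------------------------------------------
C $             id :: id - id or id $  output C → F C'
F C' $          id :: id - id or id $  output F → X F'
X F' C' $       id :: id - id or id $  output X → L X'
L X' F' C' $    id :: id - id or id $  output L → id
id X' F' C' $   id :: id - id or id $  match 'id'
X' F' C' $      :: id - id or id $     output X' → ε
F' C' $         :: id - id or id $     output F' → ε
C' $            :: id - id or id $     output C' → :: F C'
:: F C' $       :: id - id or id $     match '::'
F C' $          id - id or id $        output F → X F'
X F' C' $       id - id or id $        output X → L X'
L X' F' C' $    id - id or id $        output L → id
id X' F' C' $   id - id or id $        match 'id'
X' F' C' $      - id or id $           output X' → - L X'
- L X' F' C' $  - id or id $           match '-'
L X' F' C' $    id or id $             output L → id
id X' F' C' $   id or id $             match 'id'
X' F' C' $      or id $                output X' → ε
F' C' $         or id $                output F' → or X F'
or X F' C' $    or id $                match 'or'
X F' C' $       id $                   output X → L X'
L X' F' C' $    id $                   output L → id
id X' F' C' $   id $                   match 'id'
X' F' C' $      $                      output X' → ε
F' C' $         $                      output F' → ε
C' $            $                      output C' → ε
$               $                      accept

The string is accepted.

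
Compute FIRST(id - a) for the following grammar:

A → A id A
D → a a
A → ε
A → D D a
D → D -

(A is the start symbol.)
{ 'id' }

To compute FIRST(id - a), process the symbols left to right:
Symbol id is a terminal. Add 'id' and stop.
FIRST(id - a) = { 'id' }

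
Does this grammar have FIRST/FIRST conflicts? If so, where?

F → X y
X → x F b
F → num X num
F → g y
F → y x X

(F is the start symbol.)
A FIRST/FIRST conflict occurs when two productions N → α and N → β for the same non-terminal have FIRST(α) ∩ FIRST(β) ≠ ∅ (with ε ∈ FIRST of a nullable right-hand side, so two nullable alternatives also conflict).

FIRST sets of the non-terminals at (or reachable through a nullable prefix from) the front of some alternative:
  FIRST(X) = { 'x' }

Productions for F:
  F → X y: FIRST = { 'x' }
  F → num X num: FIRST = { 'num' }
  F → g y: FIRST = { 'g' }
  F → y x X: FIRST = { 'y' }
X has only one production, so no FIRST/FIRST conflict is possible there.

All alternatives of each non-terminal have pairwise disjoint FIRST sets.

Answer: No FIRST/FIRST conflicts.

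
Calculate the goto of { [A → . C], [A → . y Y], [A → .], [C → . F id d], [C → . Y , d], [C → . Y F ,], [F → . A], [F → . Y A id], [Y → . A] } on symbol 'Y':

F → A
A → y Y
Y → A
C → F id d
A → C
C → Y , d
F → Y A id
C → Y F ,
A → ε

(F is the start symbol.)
GOTO(I, 'Y') = CLOSURE({ [A → αX.β] : [A → α.Xβ] ∈ I, X = 'Y' })

Items with dot before 'Y', with the dot advanced:
  [C → . Y , d] → [C → Y . , d]
  [C → . Y F ,] → [C → Y . F ,]
  [F → . Y A id] → [F → Y . A id]
Closure of the advanced items:
  [C → Y . F ,] has the dot before F: add [F → . A], [F → . Y A id]
  [F → Y . A id] has the dot before A: add [A → . y Y], [A → . C], [A → .]
  [F → . Y A id] has the dot before Y: add [Y → . A]
  [A → . C] has the dot before C: add [C → . F id d], [C → . Y , d], [C → . Y F ,]

GOTO = { [A → . C], [A → . y Y], [A → .], [C → . F id d], [C → . Y , d], [C → . Y F ,], [C → Y . , d], [C → Y . F ,], [F → . A], [F → . Y A id], [F → Y . A id], [Y → . A] }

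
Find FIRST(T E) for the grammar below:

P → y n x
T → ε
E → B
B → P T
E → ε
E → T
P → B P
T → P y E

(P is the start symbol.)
FIRST sets of the non-terminals involved (from the grammar, by fixed-point iteration):
  FIRST(T) = { 'y', ε }
  FIRST(E) = { 'y', ε }

To compute FIRST(T E), process the symbols left to right:
Symbol T is a non-terminal. Add FIRST(T) \ {ε} = { 'y' }
T is nullable (ε ∈ FIRST(T)), continue to the next symbol.
Symbol E is a non-terminal. Add FIRST(E) \ {ε} = { 'y' }
E is nullable (ε ∈ FIRST(E)), continue to the next symbol.
All symbols are nullable, so ε is in the result.
FIRST(T E) = { 'y', ε }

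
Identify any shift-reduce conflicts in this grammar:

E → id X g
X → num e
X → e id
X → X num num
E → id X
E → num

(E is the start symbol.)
Yes — I4: [E → id X .] vs [E → id X . g]

Augment with E' → E and build the canonical LR(0) collection (I0 = CLOSURE({[E' → . E]}), then GOTO on every symbol after a dot until no new states appear). It has 12 states:
  I0: { [E → . id X g], [E → . id X], [E → . num], [E' → . E] }  — shift
  I1: { [E' → E .] }  — accept
  I2: { [E → id . X g], [E → id . X], [X → . X num num], [X → . e id], [X → . num e] }  — shift
  I3: { [E → num .] }  — reduce
  I4: { [E → id X . g], [E → id X .], [X → X . num num] }  — shift, reduce
  I5: { [X → e . id] }  — shift
  I6: { [X → num . e] }  — shift
  I7: { [X → num e .] }  — reduce
  I8: { [X → e id .] }  — reduce
  I9: { [E → id X g .] }  — reduce
  I10: { [X → X num . num] }  — shift
  I11: { [X → X num num .] }  — reduce

I4 contains reduce item [E → id X .] and shift items [E → id X . g], [X → X . num num] — shift-reduce conflict.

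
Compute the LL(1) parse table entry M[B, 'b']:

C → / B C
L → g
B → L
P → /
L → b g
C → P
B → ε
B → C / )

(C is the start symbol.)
To find M[B, 'b'], we find productions for B where 'b' is in the predict set (PREDICT(N → α) = (FIRST(α) \ {ε}) ∪ (FOLLOW(N) if α ⇒* ε)).

Relevant sets:
  FIRST(L) = { 'b', 'g' }
  FIRST(C) = { '/' }
  FOLLOW(B) = { '/' }

B → L: PREDICT = { 'b', 'g' }
  'b' is in predict set, so this production goes in M[B, 'b']
B → ε: PREDICT = { '/' }
B → C / ): PREDICT = { '/' }

M[B, 'b'] = B → L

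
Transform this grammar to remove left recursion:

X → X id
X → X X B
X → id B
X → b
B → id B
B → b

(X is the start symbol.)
X is directly left-recursive. The standard transformation for
  A → A α₁ | ... | A α_m | β₁ | ... | β_n
is
  A  → β₁ A' | ... | β_n A'
  A' → α₁ A' | ... | α_m A' | ε

X → id B becomes X → id B X'
X → b becomes X → b X'
X → X id becomes X' → id X'
X → X X B becomes X' → X B X'
Add X' → ε

Productions for other non-terminals are unchanged:
  B → id B
  B → b

Resulting grammar:
X → id B X'
X → b X'
X' → id X'
X' → X B X'
X' → ε
B → id B
B → b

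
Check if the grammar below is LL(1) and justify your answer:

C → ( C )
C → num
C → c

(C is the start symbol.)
A grammar is LL(1) if for each non-terminal N with multiple productions, the predict sets of those productions are pairwise disjoint, where PREDICT(N → α) = (FIRST(α) \ {ε}) ∪ (FOLLOW(N) if α ⇒* ε).

For C:
  PREDICT(C → '(' C ')') = { '(' }
  PREDICT(C → num) = { 'num' }
  PREDICT(C → c) = { 'c' }

All predict sets are disjoint. The grammar IS LL(1).

Answer: Yes, the grammar is LL(1).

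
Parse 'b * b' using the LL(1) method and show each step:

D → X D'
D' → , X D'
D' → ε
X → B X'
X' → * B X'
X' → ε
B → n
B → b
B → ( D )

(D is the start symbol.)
LL(1) parsing maintains a stack (initially the start symbol over $) and the input. At each step: if the stack top is a terminal, match it against the current input token; if it is a non-terminal N, replace it with the RHS of M[N, lookahead] (the unique production whose predict set contains the lookahead).

Stack is shown with the top on the left.

Stack        Input    Action
----------------------------
D $          b * b $  output D → X D'
X D' $       b * b $  output X → B X'
B X' D' $    b * b $  output B → b
b X' D' $    b * b $  match 'b'
X' D' $      * b $    output X' → * B X'
* B X' D' $  * b $    match '*'
B X' D' $    b $      output B → b
b X' D' $    b $      match 'b'
X' D' $      $        output X' → ε
D' $         $        output D' → ε
$            $        accept

The string is accepted.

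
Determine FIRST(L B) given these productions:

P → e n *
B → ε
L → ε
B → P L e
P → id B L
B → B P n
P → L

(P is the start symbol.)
{ 'e', 'id', 'n', ε }

FIRST sets of the non-terminals involved (from the grammar, by fixed-point iteration):
  FIRST(L) = { ε }
  FIRST(B) = { 'e', 'id', 'n', ε }

To compute FIRST(L B), process the symbols left to right:
Symbol L is a non-terminal. Add FIRST(L) \ {ε} = { }
L is nullable (ε ∈ FIRST(L)), continue to the next symbol.
Symbol B is a non-terminal. Add FIRST(B) \ {ε} = { 'e', 'id', 'n' }
B is nullable (ε ∈ FIRST(B)), continue to the next symbol.
All symbols are nullable, so ε is in the result.
FIRST(L B) = { 'e', 'id', 'n', ε }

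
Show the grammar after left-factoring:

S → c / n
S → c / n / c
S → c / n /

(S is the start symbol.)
S → c / n S'
S' → ε
S' → / S''
S'' → c
S'' → ε

Left-factoring transforms A → αβ₁ | αβ₂ into A → αA' and A' → β₁ | β₂
(α is the longest common prefix among the alternatives). Repeat until
no nonterminal has two alternatives with a common prefix.

Round 1: S has alternatives sharing prefix 'c / n'. Introduce S': S → c / n S'
  Add: S' → ε
  Add: S' → / c
  Add: S' → /

Round 2: S' has alternatives sharing prefix '/'. Introduce S'': S' → / S''
  Add: S'' → c
  Add: S'' → ε

No remaining common prefixes — done.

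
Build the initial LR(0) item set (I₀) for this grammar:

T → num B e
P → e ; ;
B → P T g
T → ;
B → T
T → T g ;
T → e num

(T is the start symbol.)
{ [T → . ;], [T → . T g ;], [T → . e num], [T → . num B e], [T' → . T] }

First, augment the grammar with T' → T
I₀ = CLOSURE({ [T' → . T] }):
  [T' → . T] has the dot before T: add [T → . num B e], [T → . ;], [T → . T g ;], [T → . e num]
No further items can be added.

I₀ = { [T → . ;], [T → . T g ;], [T → . e num], [T → . num B e], [T' → . T] }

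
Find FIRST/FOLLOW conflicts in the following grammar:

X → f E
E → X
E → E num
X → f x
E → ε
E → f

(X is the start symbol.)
A FIRST/FOLLOW conflict occurs when a non-terminal N has a nullable alternative N → β (β ⇒* ε) and another alternative N → α with FIRST(α) ∩ FOLLOW(N) ≠ ∅: on such a lookahead the parser cannot decide between expanding α and letting N vanish via β.

Nullable non-terminals: E.
FIRST sets used below: FIRST(X) = { 'f' }, FIRST(E) = { 'f', 'num', ε }

E: nullable alternative(s) E → ε; FOLLOW(E) = { $, 'num' }
  E → X: FIRST \ {ε} = { 'f' } — disjoint from FOLLOW(E)
  E → E num: FIRST \ {ε} = { 'f', 'num' } — overlaps FOLLOW(E) on { 'num' }: CONFLICT
  E → ε: FIRST \ {ε} = { } — this is the only nullable alternative, skip
  E → f: FIRST \ {ε} = { 'f' } — disjoint from FOLLOW(E)

X has no nullable alternative, so no FIRST/FOLLOW check is needed there.

So the grammar has 1 FIRST/FOLLOW conflict (marked CONFLICT above).

Answer: Yes. E → E num with FOLLOW(E) on { 'num' }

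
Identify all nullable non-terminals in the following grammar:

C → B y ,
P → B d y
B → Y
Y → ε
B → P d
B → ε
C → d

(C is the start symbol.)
{ 'B', 'Y' }

ε-productions: Y → ε, B → ε
So Y, B are immediately nullable.
No further non-terminal can be added: every production for the remaining non-terminals contains a terminal or a non-nullable non-terminal.
Nullable = { 'B', 'Y' }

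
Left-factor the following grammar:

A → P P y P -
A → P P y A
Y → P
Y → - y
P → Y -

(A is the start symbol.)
A → P P y A'
A' → P -
A' → A
Y → P
Y → - y
P → Y -

Left-factoring transforms A → αβ₁ | αβ₂ into A → αA' and A' → β₁ | β₂
(α is the longest common prefix among the alternatives). Repeat until
no nonterminal has two alternatives with a common prefix.

Round 1: A has alternatives sharing prefix 'P P y'. Introduce A': A → P P y A'
  Add: A' → P -
  Add: A' → A

No remaining common prefixes — done.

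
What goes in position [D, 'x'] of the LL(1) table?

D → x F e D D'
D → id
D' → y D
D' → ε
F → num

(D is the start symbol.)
To find M[D, 'x'], we find productions for D where 'x' is in the predict set (PREDICT(N → α) = (FIRST(α) \ {ε}) ∪ (FOLLOW(N) if α ⇒* ε)).

D → x F e D D': PREDICT = { 'x' }
  'x' is in predict set, so this production goes in M[D, 'x']
D → id: PREDICT = { 'id' }

M[D, 'x'] = D → x F e D D'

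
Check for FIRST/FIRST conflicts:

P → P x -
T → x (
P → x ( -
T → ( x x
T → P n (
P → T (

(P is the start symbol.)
A FIRST/FIRST conflict occurs when two productions N → α and N → β for the same non-terminal have FIRST(α) ∩ FIRST(β) ≠ ∅ (with ε ∈ FIRST of a nullable right-hand side, so two nullable alternatives also conflict).

FIRST sets of the non-terminals at (or reachable through a nullable prefix from) the front of some alternative:
  FIRST(P) = { '(', 'x' }
  FIRST(T) = { '(', 'x' }

Productions for P:
  P → P x -: FIRST = { '(', 'x' }
  P → x ( -: FIRST = { 'x' }
  P → T (: FIRST = { '(', 'x' }
Productions for T:
  T → x (: FIRST = { 'x' }
  T → ( x x: FIRST = { '(' }
  T → P n (: FIRST = { '(', 'x' }

Conflict for P: P → P x - and P → x ( -
  Overlap: { 'x' }
Conflict for P: P → P x - and P → T (
  Overlap: { '(', 'x' }
Conflict for P: P → x ( - and P → T (
  Overlap: { 'x' }
Conflict for T: T → x ( and T → P n (
  Overlap: { 'x' }
Conflict for T: T → ( x x and T → P n (
  Overlap: { '(' }

Answer: Yes. P → P x '-' / P → x '(' '-' on { 'x' }; P → P x '-' / P → T '(' on { '(', 'x' }; P → x '(' '-' / P → T '(' on { 'x' }; T → x '(' / T → P n '(' on { 'x' }; T → '(' x x / T → P n '(' on { '(' }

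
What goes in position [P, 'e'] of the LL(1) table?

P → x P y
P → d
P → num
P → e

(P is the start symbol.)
P → e

To find M[P, 'e'], we find productions for P where 'e' is in the predict set (PREDICT(N → α) = (FIRST(α) \ {ε}) ∪ (FOLLOW(N) if α ⇒* ε)).

P → x P y: PREDICT = { 'x' }
P → d: PREDICT = { 'd' }
P → num: PREDICT = { 'num' }
P → e: PREDICT = { 'e' }
  'e' is in predict set, so this production goes in M[P, 'e']

M[P, 'e'] = P → e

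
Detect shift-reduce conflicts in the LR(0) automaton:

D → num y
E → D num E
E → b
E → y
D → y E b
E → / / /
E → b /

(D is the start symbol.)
Yes — I7: [E → b .] vs [E → b . /]; I8: [E → y .] vs [D → . num y]

Augment with D' → D and build the canonical LR(0) collection (I0 = CLOSURE({[D' → . D]}), then GOTO on every symbol after a dot until no new states appear). It has 16 states:
  I0: { [D → . num y], [D → . y E b], [D' → . D] }  — shift
  I1: { [D' → D .] }  — accept
  I2: { [D → num . y] }  — shift
  I3: { [D → . num y], [D → . y E b], [D → y . E b], [E → . / / /], [E → . D num E], [E → . b /], [E → . b], [E → . y] }  — shift
  I4: { [E → / . / /] }  — shift
  I5: { [E → D . num E] }  — shift
  I6: { [D → y E . b] }  — shift
  I7: { [E → b . /], [E → b .] }  — shift, reduce
  I8: { [D → . num y], [D → . y E b], [D → y . E b], [E → . / / /], [E → . D num E], [E → . b /], [E → . b], [E → . y], [E → y .] }  — shift, reduce
  I9: { [E → b / .] }  — reduce
  I10: { [D → y E b .] }  — reduce
  I11: { [D → . num y], [D → . y E b], [E → . / / /], [E → . D num E], [E → . b /], [E → . b], [E → . y], [E → D num . E] }  — shift
  I12: { [E → D num E .] }  — reduce
  I13: { [E → / / . /] }  — shift
  I14: { [E → / / / .] }  — reduce
  I15: { [D → num y .] }  — reduce

I7 contains reduce item [E → b .] and shift item [E → b . /] — shift-reduce conflict.
I8 contains reduce item [E → y .] and shift items [D → . num y], [D → . y E b], [E → . / / /], [E → . b], [E → . b /], [E → . y] — shift-reduce conflict.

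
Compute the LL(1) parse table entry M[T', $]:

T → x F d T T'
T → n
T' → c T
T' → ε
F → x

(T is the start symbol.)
T' → ε

To find M[T', $], we find productions for T' where $ is in the predict set (PREDICT(N → α) = (FIRST(α) \ {ε}) ∪ (FOLLOW(N) if α ⇒* ε)).

Relevant sets:
  FOLLOW(T') = { $, 'c' }

T' → c T: PREDICT = { 'c' }
T' → ε: PREDICT = { $, 'c' }
  $ is in predict set, so this production goes in M[T', $]

M[T', $] = T' → ε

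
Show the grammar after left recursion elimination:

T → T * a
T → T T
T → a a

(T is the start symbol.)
T is directly left-recursive. The standard transformation for
  A → A α₁ | ... | A α_m | β₁ | ... | β_n
is
  A  → β₁ A' | ... | β_n A'
  A' → α₁ A' | ... | α_m A' | ε

T → a a becomes T → a a T'
T → T * a becomes T' → * a T'
T → T T becomes T' → T T'
Add T' → ε

Resulting grammar:
T → a a T'
T' → * a T'
T' → T T'
T' → ε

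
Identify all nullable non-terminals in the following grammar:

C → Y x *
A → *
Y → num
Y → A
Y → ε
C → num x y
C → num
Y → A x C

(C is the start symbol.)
ε-productions: Y → ε
So Y is immediately nullable.
No further non-terminal can be added: every production for the remaining non-terminals contains a terminal or a non-nullable non-terminal.
Nullable = { 'Y' }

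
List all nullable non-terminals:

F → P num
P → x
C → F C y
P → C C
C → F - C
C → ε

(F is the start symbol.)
{ 'C', 'P' }

ε-productions: C → ε
So C is immediately nullable.
P → C C: every symbol on the right is nullable, so P is nullable too.
No further non-terminal can be added: every production for the remaining non-terminals contains a terminal or a non-nullable non-terminal.
Nullable = { 'C', 'P' }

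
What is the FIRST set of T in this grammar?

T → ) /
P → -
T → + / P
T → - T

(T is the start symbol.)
{ ')', '+', '-' }

To compute FIRST(T), examine every production with T on the left-hand side, reading each right-hand side left to right until a non-nullable symbol is reached.

From T → ) /:
  - ')' is a terminal: add ')' and stop
From T → + / P:
  - '+' is a terminal: add '+' and stop
From T → - T:
  - '-' is a terminal: add '-' and stop

Collecting: FIRST(T) = { ')', '+', '-' }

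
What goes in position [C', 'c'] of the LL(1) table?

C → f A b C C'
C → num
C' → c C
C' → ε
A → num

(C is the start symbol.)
C' → c C, C' → ε

To find M[C', 'c'], we find productions for C' where 'c' is in the predict set (PREDICT(N → α) = (FIRST(α) \ {ε}) ∪ (FOLLOW(N) if α ⇒* ε)).

Relevant sets:
  FOLLOW(C') = { $, 'c' }

C' → c C: PREDICT = { 'c' }
  'c' is in predict set, so this production goes in M[C', 'c']
C' → ε: PREDICT = { $, 'c' }
  'c' is in predict set, so this production goes in M[C', 'c']

M[C', 'c'] = C' → c C, C' → ε  (a multiply-defined cell — the grammar is not LL(1))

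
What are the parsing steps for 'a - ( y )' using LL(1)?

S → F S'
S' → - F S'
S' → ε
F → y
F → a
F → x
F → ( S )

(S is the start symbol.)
LL(1) parsing maintains a stack (initially the start symbol over $) and the input. At each step: if the stack top is a terminal, match it against the current input token; if it is a non-terminal N, replace it with the RHS of M[N, lookahead] (the unique production whose predict set contains the lookahead).

Stack is shown with the top on the left.

Stack        Input        Action
--------------------------------
S $          a - ( y ) $  output S → F S'
F S' $       a - ( y ) $  output F → a
a S' $       a - ( y ) $  match 'a'
S' $         - ( y ) $    output S' → - F S'
- F S' $     - ( y ) $    match '-'
F S' $       ( y ) $      output F → ( S )
( S ) S' $   ( y ) $      match '('
S ) S' $     y ) $        output S → F S'
F S' ) S' $  y ) $        output F → y
y S' ) S' $  y ) $        match 'y'
S' ) S' $    ) $          output S' → ε
) S' $       ) $          match ')'
S' $         $            output S' → ε
$            $            accept

The string is accepted.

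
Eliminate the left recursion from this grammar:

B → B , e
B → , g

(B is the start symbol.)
B → , g B'
B' → , e B'
B' → ε

B is directly left-recursive. The standard transformation for
  A → A α₁ | ... | A α_m | β₁ | ... | β_n
is
  A  → β₁ A' | ... | β_n A'
  A' → α₁ A' | ... | α_m A' | ε

B → , g becomes B → , g B'
B → B , e becomes B' → , e B'
Add B' → ε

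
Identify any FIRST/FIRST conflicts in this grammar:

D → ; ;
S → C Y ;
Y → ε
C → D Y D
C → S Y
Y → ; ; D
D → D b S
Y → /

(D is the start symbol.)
Yes. D → ';' ';' / D → D b S on { ';' }; C → D Y D / C → S Y on { ';' }

A FIRST/FIRST conflict occurs when two productions N → α and N → β for the same non-terminal have FIRST(α) ∩ FIRST(β) ≠ ∅ (with ε ∈ FIRST of a nullable right-hand side, so two nullable alternatives also conflict).

FIRST sets of the non-terminals at (or reachable through a nullable prefix from) the front of some alternative:
  FIRST(D) = { ';' }
  FIRST(S) = { ';' }

Productions for D:
  D → ; ;: FIRST = { ';' }
  D → D b S: FIRST = { ';' }
Productions for Y:
  Y → ε: FIRST = { ε }
  Y → ; ; D: FIRST = { ';' }
  Y → /: FIRST = { '/' }
Productions for C:
  C → D Y D: FIRST = { ';' }
  C → S Y: FIRST = { ';' }
S has only one production, so no FIRST/FIRST conflict is possible there.

Conflict for D: D → ; ; and D → D b S
  Overlap: { ';' }
Conflict for C: C → D Y D and C → S Y
  Overlap: { ';' }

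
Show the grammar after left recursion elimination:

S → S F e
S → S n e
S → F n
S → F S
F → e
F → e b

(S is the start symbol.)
S → F n S'
S → F S S'
S' → F e S'
S' → n e S'
S' → ε
F → e
F → e b

S is directly left-recursive. The standard transformation for
  A → A α₁ | ... | A α_m | β₁ | ... | β_n
is
  A  → β₁ A' | ... | β_n A'
  A' → α₁ A' | ... | α_m A' | ε

S → F n becomes S → F n S'
S → F S becomes S → F S S'
S → S F e becomes S' → F e S'
S → S n e becomes S' → n e S'
Add S' → ε

Productions for other non-terminals are unchanged:
  F → e
  F → e b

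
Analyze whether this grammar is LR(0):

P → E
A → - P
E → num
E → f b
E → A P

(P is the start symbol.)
A grammar is LR(0) if no state in the canonical LR(0) collection has:
  - both a shift item (dot before a terminal) and a complete item (shift-reduce conflict), or
  - two or more complete items (reduce-reduce conflict; the accept item [P' → P .] counts as a complete item here).

Augment with P' → P and build the canonical LR(0) collection (I0 = CLOSURE({[P' → . P]}), then GOTO on every symbol after a dot until no new states appear). It has 10 states:
  I0: { [A → . - P], [E → . A P], [E → . f b], [E → . num], [P → . E], [P' → . P] }  — shift
  I1: { [A → - . P], [A → . - P], [E → . A P], [E → . f b], [E → . num], [P → . E] }  — shift
  I2: { [A → . - P], [E → . A P], [E → . f b], [E → . num], [E → A . P], [P → . E] }  — shift
  I3: { [P → E .] }  — reduce
  I4: { [P' → P .] }  — accept
  I5: { [E → f . b] }  — shift
  I6: { [E → num .] }  — reduce
  I7: { [E → f b .] }  — reduce
  I8: { [E → A P .] }  — reduce
  I9: { [A → - P .] }  — reduce

Every state is either a pure shift/goto state or contains exactly one complete item and nothing to shift — no conflicts. The grammar is LR(0).

Answer: Yes, the grammar is LR(0)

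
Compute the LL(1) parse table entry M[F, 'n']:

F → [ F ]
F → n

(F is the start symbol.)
To find M[F, 'n'], we find productions for F where 'n' is in the predict set (PREDICT(N → α) = (FIRST(α) \ {ε}) ∪ (FOLLOW(N) if α ⇒* ε)).

F → [ F ]: PREDICT = { '[' }
F → n: PREDICT = { 'n' }
  'n' is in predict set, so this production goes in M[F, 'n']

M[F, 'n'] = F → n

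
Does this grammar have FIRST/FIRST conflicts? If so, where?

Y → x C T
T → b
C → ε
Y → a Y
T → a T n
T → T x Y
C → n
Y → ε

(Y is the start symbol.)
A FIRST/FIRST conflict occurs when two productions N → α and N → β for the same non-terminal have FIRST(α) ∩ FIRST(β) ≠ ∅ (with ε ∈ FIRST of a nullable right-hand side, so two nullable alternatives also conflict).

FIRST sets of the non-terminals at (or reachable through a nullable prefix from) the front of some alternative:
  FIRST(T) = { 'a', 'b' }

Productions for Y:
  Y → x C T: FIRST = { 'x' }
  Y → a Y: FIRST = { 'a' }
  Y → ε: FIRST = { ε }
Productions for T:
  T → b: FIRST = { 'b' }
  T → a T n: FIRST = { 'a' }
  T → T x Y: FIRST = { 'a', 'b' }
Productions for C:
  C → ε: FIRST = { ε }
  C → n: FIRST = { 'n' }

Conflict for T: T → b and T → T x Y
  Overlap: { 'b' }
Conflict for T: T → a T n and T → T x Y
  Overlap: { 'a' }

Answer: Yes. T → b / T → T x Y on { 'b' }; T → a T n / T → T x Y on { 'a' }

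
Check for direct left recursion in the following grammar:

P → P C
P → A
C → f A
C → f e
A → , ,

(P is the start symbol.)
Direct left recursion occurs when N → N α for some non-terminal N (the right-hand side begins with the left-hand side itself).

P → P C: LEFT RECURSIVE (starts with P)
P → A: starts with A
C → f A: starts with f
C → f e: starts with f
A → , ,: starts with ','

The grammar has direct left recursion on: P.

Answer: Yes, P is left-recursive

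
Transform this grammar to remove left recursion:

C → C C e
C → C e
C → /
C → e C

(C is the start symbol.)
C is directly left-recursive. The standard transformation for
  A → A α₁ | ... | A α_m | β₁ | ... | β_n
is
  A  → β₁ A' | ... | β_n A'
  A' → α₁ A' | ... | α_m A' | ε

C → / becomes C → / C'
C → e C becomes C → e C C'
C → C C e becomes C' → C e C'
C → C e becomes C' → e C'
Add C' → ε

Resulting grammar:
C → / C'
C → e C C'
C' → C e C'
C' → e C'
C' → ε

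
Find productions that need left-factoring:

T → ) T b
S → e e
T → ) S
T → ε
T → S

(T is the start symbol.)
Yes, T has productions with common prefix ')'

Left-factoring is needed when two productions for the same non-terminal
share a common prefix on the right-hand side.

Productions for T:
  T → ) T b
  T → ) S
  T → ε
  T → S

Found common prefix ')' in productions for T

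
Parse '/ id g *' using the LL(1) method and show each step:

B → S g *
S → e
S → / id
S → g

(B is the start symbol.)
LL(1) parsing maintains a stack (initially the start symbol over $) and the input. At each step: if the stack top is a terminal, match it against the current input token; if it is a non-terminal N, replace it with the RHS of M[N, lookahead] (the unique production whose predict set contains the lookahead).

Stack is shown with the top on the left.

Stack       Input       Action
------------------------------
B $         / id g * $  output B → S g *
S g * $     / id g * $  output S → / id
/ id g * $  / id g * $  match '/'
id g * $    id g * $    match 'id'
g * $       g * $       match 'g'
* $         * $         match '*'
$           $           accept

The string is accepted.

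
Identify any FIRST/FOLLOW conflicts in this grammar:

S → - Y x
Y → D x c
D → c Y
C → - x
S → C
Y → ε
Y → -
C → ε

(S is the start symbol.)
No FIRST/FOLLOW conflicts.

A FIRST/FOLLOW conflict occurs when a non-terminal N has a nullable alternative N → β (β ⇒* ε) and another alternative N → α with FIRST(α) ∩ FOLLOW(N) ≠ ∅: on such a lookahead the parser cannot decide between expanding α and letting N vanish via β.

Nullable non-terminals: C, S, Y.
FIRST sets used below: FIRST(C) = { '-', ε }, FIRST(D) = { 'c' }

C: nullable alternative(s) C → ε; FOLLOW(C) = { $ }
  C → - x: FIRST \ {ε} = { '-' } — disjoint from FOLLOW(C)
  C → ε: FIRST \ {ε} = { } — this is the only nullable alternative, skip

S: nullable alternative(s) S → C; FOLLOW(S) = { $ }
  S → - Y x: FIRST \ {ε} = { '-' } — disjoint from FOLLOW(S)
  S → C: FIRST \ {ε} = { '-' } — this is the only nullable alternative, skip

Y: nullable alternative(s) Y → ε; FOLLOW(Y) = { 'x' }
  Y → D x c: FIRST \ {ε} = { 'c' } — disjoint from FOLLOW(Y)
  Y → ε: FIRST \ {ε} = { } — this is the only nullable alternative, skip
  Y → -: FIRST \ {ε} = { '-' } — disjoint from FOLLOW(Y)

D has no nullable alternative, so no FIRST/FOLLOW check is needed there.

No FIRST/FOLLOW conflicts found.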